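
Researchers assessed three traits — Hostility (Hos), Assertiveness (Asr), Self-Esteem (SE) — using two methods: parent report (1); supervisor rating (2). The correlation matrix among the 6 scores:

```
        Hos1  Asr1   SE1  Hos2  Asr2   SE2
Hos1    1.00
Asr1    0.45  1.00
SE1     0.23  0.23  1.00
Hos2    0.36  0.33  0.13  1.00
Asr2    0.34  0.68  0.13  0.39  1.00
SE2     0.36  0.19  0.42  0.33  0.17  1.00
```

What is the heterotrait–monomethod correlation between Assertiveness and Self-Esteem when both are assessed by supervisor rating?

Different traits, same method: r(Asr2, SE2) = 0.17.

0.17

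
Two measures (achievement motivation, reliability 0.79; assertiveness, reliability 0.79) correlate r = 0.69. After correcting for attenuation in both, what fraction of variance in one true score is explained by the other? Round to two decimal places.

Disattenuated r = 0.69 / √(0.79 × 0.79) = 0.69 / 0.7900 = 0.8734.
Shared true-score variance = 0.8734² = 0.7628 ≈ 0.76.

0.76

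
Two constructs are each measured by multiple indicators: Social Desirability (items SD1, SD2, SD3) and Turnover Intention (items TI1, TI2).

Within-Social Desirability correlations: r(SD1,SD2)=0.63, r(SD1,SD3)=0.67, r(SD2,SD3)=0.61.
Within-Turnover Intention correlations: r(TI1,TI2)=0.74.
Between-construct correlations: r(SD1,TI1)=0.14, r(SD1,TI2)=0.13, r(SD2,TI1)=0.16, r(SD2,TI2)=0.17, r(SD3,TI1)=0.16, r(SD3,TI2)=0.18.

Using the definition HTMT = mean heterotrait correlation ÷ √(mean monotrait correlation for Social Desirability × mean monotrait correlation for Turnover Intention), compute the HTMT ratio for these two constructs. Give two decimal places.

Mean between = 0.94/6 = 0.1567.
Mean within-SD = 1.91/3 = 0.6367; mean within-TI = 0.74/1 = 0.7400.
Geometric mean = √(0.6367 × 0.7400) = 0.6864.
HTMT = 0.1567 / 0.6864 = 0.23.

0.23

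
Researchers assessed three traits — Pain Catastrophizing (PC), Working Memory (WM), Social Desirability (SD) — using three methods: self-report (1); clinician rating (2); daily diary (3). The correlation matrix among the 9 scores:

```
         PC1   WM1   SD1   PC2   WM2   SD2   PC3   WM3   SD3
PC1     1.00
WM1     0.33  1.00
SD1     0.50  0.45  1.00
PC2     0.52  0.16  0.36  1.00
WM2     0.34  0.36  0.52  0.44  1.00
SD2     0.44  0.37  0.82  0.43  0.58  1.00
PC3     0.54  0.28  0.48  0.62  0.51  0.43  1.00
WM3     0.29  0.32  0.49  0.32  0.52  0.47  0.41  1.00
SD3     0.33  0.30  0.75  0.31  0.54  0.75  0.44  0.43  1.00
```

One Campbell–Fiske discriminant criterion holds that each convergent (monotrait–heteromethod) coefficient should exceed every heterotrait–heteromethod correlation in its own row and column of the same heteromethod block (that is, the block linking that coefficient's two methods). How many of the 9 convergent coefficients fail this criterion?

3

Each convergent coefficient versus the relevant comparison correlations:
PC (methods 1·2): 0.52 vs {0.34, 0.16, 0.44, 0.36} → pass.
PC (methods 1·3): 0.54 vs {0.29, 0.28, 0.33, 0.48} → pass.
PC (methods 2·3): 0.62 vs {0.32, 0.51, 0.31, 0.43} → pass.
WM (methods 1·2): 0.36 vs {0.16, 0.34, 0.37, 0.52} → fail.
WM (methods 1·3): 0.32 vs {0.28, 0.29, 0.30, 0.49} → fail.
WM (methods 2·3): 0.52 vs {0.51, 0.32, 0.54, 0.47} → fail.
SD (methods 1·2): 0.82 vs {0.36, 0.44, 0.52, 0.37} → pass.
SD (methods 1·3): 0.75 vs {0.48, 0.33, 0.49, 0.30} → pass.
SD (methods 2·3): 0.75 vs {0.43, 0.31, 0.47, 0.54} → pass.
3 of 9 fail.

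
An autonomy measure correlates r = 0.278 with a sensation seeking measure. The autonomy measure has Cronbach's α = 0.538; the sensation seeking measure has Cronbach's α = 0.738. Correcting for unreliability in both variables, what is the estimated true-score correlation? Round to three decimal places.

r_true = r_obs / √(r_xx · r_yy) = 0.278 / √(0.538 × 0.738) = 0.278 / √0.397044 = 0.278 / 0.6301 ≈ 0.441.

0.441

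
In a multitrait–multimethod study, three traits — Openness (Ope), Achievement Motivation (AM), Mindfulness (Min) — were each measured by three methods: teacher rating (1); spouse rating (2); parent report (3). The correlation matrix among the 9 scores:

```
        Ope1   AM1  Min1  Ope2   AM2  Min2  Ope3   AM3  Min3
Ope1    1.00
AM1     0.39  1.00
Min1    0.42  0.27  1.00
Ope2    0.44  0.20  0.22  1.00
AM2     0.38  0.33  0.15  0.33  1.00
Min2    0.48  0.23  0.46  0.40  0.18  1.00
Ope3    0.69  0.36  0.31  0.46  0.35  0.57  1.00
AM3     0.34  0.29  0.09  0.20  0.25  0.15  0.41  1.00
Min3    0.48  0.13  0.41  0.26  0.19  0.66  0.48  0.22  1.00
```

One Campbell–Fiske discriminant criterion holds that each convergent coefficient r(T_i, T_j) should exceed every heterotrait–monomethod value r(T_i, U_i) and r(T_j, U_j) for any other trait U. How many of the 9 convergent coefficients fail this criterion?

Checking each validity diagonal entry against its comparison values:
Ope (methods 1·2): 0.44 vs {0.39, 0.33, 0.42, 0.40} → pass.
Ope (methods 1·3): 0.69 vs {0.39, 0.41, 0.42, 0.48} → pass.
Ope (methods 2·3): 0.46 vs {0.33, 0.41, 0.40, 0.48} → fail.
AM (methods 1·2): 0.33 vs {0.39, 0.33, 0.27, 0.18} → fail.
AM (methods 1·3): 0.29 vs {0.39, 0.41, 0.27, 0.22} → fail.
AM (methods 2·3): 0.25 vs {0.33, 0.41, 0.18, 0.22} → fail.
Min (methods 1·2): 0.46 vs {0.42, 0.40, 0.27, 0.18} → pass.
Min (methods 1·3): 0.41 vs {0.42, 0.48, 0.27, 0.22} → fail.
Min (methods 2·3): 0.66 vs {0.40, 0.48, 0.18, 0.22} → pass.
5 of 9 fail.

5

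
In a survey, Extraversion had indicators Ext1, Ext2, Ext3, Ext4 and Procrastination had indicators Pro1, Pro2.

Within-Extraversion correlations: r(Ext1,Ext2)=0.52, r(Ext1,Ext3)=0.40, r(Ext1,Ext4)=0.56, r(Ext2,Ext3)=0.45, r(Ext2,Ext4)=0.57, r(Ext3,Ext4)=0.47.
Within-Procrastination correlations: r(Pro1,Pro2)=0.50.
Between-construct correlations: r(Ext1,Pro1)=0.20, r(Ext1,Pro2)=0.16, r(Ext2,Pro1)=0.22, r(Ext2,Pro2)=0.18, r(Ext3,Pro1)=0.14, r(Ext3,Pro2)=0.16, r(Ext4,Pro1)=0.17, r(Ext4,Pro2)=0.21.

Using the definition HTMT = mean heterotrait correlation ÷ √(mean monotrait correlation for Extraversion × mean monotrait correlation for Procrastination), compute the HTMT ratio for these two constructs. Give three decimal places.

Between-construct mean = 1.44/8 = 0.1800.
Mean within-Ext = 2.97/6 = 0.4950; mean within-Pro = 0.50/1 = 0.5000.
Geometric mean = √(0.4950 × 0.5000) = 0.4975.
HTMT = 0.1800 / 0.4975 = 0.362.

0.362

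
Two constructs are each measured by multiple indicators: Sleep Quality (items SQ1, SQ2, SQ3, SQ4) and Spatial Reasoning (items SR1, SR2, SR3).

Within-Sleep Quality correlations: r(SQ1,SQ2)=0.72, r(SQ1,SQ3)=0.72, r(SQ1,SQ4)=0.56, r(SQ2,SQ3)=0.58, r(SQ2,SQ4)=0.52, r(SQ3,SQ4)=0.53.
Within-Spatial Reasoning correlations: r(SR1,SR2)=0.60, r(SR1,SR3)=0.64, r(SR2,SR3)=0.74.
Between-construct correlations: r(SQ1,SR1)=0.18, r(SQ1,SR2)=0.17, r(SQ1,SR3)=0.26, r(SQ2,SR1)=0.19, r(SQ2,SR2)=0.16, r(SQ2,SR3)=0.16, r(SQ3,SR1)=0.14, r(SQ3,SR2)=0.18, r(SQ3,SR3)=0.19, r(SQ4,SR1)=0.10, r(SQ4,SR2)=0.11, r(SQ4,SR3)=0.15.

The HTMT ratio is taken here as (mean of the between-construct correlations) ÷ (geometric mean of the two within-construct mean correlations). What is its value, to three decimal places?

0.262

Mean heterotrait r = 1.99/12 = 0.1658.
Mean within-SQ = 3.63/6 = 0.6050; mean within-SR = 1.98/3 = 0.6600.
Geometric mean = √(0.6050 × 0.6600) = 0.6319.
HTMT = 0.1658 / 0.6319 = 0.262.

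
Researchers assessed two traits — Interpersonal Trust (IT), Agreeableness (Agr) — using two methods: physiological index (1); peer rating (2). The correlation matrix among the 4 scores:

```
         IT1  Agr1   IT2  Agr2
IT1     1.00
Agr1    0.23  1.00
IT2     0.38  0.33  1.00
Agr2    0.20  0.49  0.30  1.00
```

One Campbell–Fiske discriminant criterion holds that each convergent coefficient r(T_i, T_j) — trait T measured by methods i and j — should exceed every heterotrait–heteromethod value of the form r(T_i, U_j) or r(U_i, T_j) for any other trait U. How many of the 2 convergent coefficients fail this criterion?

Checking each validity diagonal entry against its comparison values:
IT (methods 1·2): 0.38 vs {0.20, 0.33} → pass.
Agr (methods 1·2): 0.49 vs {0.33, 0.20} → pass.
0 of 2 fail.

0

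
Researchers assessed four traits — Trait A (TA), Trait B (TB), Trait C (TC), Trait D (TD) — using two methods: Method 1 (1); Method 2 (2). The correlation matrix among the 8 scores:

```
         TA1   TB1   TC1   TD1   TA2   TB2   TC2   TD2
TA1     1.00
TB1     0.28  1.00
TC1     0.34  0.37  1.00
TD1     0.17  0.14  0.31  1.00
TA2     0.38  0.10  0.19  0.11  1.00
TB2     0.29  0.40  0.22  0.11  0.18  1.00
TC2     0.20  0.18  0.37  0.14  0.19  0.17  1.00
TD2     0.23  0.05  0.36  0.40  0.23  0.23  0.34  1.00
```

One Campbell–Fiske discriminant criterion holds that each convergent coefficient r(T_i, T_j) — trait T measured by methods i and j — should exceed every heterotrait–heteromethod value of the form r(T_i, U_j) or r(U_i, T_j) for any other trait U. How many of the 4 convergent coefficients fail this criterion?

Convergent coefficients and their comparison sets:
TA (methods 1·2): 0.38 vs {0.29, 0.10, 0.20, 0.19, 0.23, 0.11} → pass.
TB (methods 1·2): 0.40 vs {0.10, 0.29, 0.18, 0.22, 0.05, 0.11} → pass.
TC (methods 1·2): 0.37 vs {0.19, 0.20, 0.22, 0.18, 0.36, 0.14} → pass.
TD (methods 1·2): 0.40 vs {0.11, 0.23, 0.11, 0.05, 0.14, 0.36} → pass.
0 of 4 fail.

0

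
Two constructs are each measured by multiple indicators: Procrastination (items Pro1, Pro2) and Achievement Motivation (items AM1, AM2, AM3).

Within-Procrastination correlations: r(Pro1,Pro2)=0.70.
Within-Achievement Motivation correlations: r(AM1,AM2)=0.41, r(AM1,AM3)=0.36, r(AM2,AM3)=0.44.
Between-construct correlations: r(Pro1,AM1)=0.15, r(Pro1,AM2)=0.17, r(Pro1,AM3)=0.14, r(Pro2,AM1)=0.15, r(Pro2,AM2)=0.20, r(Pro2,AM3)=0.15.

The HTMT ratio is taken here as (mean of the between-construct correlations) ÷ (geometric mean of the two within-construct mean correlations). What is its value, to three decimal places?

Mean between = 0.96/6 = 0.1600.
Mean within-Pro = 0.70/1 = 0.7000; mean within-AM = 1.21/3 = 0.4033.
Geometric mean = √(0.7000 × 0.4033) = 0.5313.
HTMT = 0.1600 / 0.5313 = 0.301.

0.301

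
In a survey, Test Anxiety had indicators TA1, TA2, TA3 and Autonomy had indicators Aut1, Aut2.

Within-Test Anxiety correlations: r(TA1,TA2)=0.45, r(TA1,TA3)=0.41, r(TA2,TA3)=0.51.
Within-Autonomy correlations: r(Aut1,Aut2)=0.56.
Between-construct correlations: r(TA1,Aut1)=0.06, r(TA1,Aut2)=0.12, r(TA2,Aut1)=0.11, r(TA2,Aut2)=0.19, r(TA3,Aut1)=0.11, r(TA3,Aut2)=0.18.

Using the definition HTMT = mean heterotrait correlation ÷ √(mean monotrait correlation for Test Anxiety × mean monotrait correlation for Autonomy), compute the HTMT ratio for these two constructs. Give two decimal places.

Mean between = 0.77/6 = 0.1283.
Mean within-TA = 1.37/3 = 0.4567; mean within-Aut = 0.56/1 = 0.5600.
Geometric mean = √(0.4567 × 0.5600) = 0.5057.
HTMT = 0.1283 / 0.5057 = 0.25.

0.25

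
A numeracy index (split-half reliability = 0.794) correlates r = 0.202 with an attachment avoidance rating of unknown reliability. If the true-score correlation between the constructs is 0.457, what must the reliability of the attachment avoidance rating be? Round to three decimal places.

0.246

r_true = r_obs / √(r_xx · r_yy) ⇒ 0.457 = 0.202 / √(0.794 · r_yy).
√(0.794 · r_yy) = 0.202 / 0.457 = 0.4420; 0.794 · r_yy = 0.1954; r_yy = 0.1954 / 0.794 ≈ 0.246.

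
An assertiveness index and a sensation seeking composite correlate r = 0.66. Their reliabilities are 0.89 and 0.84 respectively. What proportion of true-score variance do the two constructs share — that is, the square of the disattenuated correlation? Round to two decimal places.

0.58

Disattenuated r = 0.66 / √(0.89 × 0.84) = 0.66 / 0.8646 = 0.7634.
Shared true-score variance = 0.7634² = 0.5828 ≈ 0.58.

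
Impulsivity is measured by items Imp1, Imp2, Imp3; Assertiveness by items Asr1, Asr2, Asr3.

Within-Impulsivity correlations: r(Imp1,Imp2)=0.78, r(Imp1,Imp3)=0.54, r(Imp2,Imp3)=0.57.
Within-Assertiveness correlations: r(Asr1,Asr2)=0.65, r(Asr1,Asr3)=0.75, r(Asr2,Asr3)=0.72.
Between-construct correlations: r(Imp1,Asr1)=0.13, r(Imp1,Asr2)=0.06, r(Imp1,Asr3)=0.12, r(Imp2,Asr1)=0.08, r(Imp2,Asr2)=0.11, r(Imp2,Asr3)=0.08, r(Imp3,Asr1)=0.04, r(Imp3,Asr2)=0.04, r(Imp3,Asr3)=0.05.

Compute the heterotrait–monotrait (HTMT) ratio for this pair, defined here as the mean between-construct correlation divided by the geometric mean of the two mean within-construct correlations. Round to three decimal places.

Between-construct mean = 0.71/9 = 0.0789.
Mean within-Imp = 1.89/3 = 0.6300; mean within-Asr = 2.12/3 = 0.7067.
Geometric mean = √(0.6300 × 0.7067) = 0.6672.
HTMT = 0.0789 / 0.6672 = 0.118.

0.118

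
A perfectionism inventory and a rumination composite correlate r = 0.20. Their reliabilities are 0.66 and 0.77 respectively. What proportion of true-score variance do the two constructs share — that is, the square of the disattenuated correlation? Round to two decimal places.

Disattenuated r = 0.20 / √(0.66 × 0.77) = 0.20 / 0.7129 = 0.2805.
Shared true-score variance = 0.2805² = 0.0787 ≈ 0.08.

0.08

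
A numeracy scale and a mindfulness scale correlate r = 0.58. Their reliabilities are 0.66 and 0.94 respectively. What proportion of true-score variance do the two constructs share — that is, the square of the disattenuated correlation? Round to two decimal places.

0.54

Disattenuated r = 0.58 / √(0.66 × 0.94) = 0.58 / 0.7877 = 0.7363.
Shared true-score variance = 0.7363² = 0.5421 ≈ 0.54.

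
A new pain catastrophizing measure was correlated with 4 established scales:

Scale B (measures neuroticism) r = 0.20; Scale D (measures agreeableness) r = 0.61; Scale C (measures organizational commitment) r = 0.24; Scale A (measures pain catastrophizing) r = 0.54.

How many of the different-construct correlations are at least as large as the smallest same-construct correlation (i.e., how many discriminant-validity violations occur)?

Convergent (same construct = pain catastrophizing): Scale A.
Smallest convergent = 0.54. Discriminant values: 0.20, 0.61, 0.24; count ≥ 0.54 → 1.

1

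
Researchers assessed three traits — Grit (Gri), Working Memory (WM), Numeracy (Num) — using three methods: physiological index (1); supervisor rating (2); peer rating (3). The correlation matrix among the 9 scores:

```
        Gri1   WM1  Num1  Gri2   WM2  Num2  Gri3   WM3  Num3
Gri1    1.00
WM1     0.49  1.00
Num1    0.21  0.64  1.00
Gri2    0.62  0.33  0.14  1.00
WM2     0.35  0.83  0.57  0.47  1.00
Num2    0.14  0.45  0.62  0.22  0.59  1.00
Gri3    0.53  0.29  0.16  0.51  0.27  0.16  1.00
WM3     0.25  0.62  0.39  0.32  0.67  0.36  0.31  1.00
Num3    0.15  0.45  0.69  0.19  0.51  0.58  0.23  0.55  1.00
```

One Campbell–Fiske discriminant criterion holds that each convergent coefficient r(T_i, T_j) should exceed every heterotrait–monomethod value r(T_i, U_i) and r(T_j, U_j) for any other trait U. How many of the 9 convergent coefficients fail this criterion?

3

Each convergent coefficient versus the relevant comparison correlations:
Gri (methods 1·2): 0.62 vs {0.49, 0.47, 0.21, 0.22} → pass.
Gri (methods 1·3): 0.53 vs {0.49, 0.31, 0.21, 0.23} → pass.
Gri (methods 2·3): 0.51 vs {0.47, 0.31, 0.22, 0.23} → pass.
WM (methods 1·2): 0.83 vs {0.49, 0.47, 0.64, 0.59} → pass.
WM (methods 1·3): 0.62 vs {0.49, 0.31, 0.64, 0.55} → fail.
WM (methods 2·3): 0.67 vs {0.47, 0.31, 0.59, 0.55} → pass.
Num (methods 1·2): 0.62 vs {0.21, 0.22, 0.64, 0.59} → fail.
Num (methods 1·3): 0.69 vs {0.21, 0.23, 0.64, 0.55} → pass.
Num (methods 2·3): 0.58 vs {0.22, 0.23, 0.59, 0.55} → fail.
3 of 9 fail.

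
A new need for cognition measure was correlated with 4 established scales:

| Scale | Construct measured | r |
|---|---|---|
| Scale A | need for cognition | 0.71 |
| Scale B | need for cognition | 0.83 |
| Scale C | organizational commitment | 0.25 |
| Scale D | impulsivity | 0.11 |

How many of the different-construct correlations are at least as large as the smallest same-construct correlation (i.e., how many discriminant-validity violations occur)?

Convergent (same construct = need for cognition): Scale A, Scale B.
Smallest convergent = 0.71. Discriminant values: 0.25, 0.11; count ≥ 0.71 → 0.

0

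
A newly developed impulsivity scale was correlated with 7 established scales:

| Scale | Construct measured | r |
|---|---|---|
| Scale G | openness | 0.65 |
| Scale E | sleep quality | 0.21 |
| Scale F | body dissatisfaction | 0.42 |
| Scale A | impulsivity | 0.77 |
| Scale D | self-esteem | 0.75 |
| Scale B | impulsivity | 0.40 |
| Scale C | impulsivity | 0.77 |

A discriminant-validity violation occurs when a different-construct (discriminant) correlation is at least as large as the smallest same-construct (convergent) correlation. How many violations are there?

3

Convergent (same construct = impulsivity): Scale A, Scale B, Scale C.
Smallest convergent = 0.40. Discriminant values: 0.65, 0.21, 0.42, 0.75; count ≥ 0.40 → 3.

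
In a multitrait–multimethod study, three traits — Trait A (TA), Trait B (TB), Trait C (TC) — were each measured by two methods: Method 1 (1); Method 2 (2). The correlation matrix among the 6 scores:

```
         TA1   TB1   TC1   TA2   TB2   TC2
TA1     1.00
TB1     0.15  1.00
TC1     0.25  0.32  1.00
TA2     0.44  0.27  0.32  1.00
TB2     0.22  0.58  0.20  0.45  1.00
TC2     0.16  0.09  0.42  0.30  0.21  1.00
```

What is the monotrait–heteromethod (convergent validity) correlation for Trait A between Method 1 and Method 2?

0.44

Same trait (TA), different methods: r(TA1, TA2) = 0.44.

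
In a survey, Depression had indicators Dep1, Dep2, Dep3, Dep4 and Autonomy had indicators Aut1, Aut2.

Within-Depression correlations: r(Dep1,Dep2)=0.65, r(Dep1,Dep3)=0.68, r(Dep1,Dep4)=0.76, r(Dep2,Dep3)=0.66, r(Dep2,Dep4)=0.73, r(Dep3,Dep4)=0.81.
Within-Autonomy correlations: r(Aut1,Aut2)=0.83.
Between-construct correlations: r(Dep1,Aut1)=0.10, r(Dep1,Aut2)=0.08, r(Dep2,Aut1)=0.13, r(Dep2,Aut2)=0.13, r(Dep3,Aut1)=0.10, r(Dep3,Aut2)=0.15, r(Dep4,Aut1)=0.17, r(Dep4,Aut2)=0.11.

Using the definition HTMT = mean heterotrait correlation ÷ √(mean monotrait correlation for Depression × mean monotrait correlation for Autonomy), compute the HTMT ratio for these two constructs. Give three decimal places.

Between-construct mean = 0.97/8 = 0.1213.
Mean within-Dep = 4.29/6 = 0.7150; mean within-Aut = 0.83/1 = 0.8300.
Geometric mean = √(0.7150 × 0.8300) = 0.7704.
HTMT = 0.1213 / 0.7704 = 0.157.

0.157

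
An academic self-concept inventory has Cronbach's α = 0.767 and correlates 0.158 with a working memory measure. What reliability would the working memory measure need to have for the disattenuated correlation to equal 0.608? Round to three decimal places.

r_true = r_obs / √(r_xx · r_yy) ⇒ 0.608 = 0.158 / √(0.767 · r_yy).
√(0.767 · r_yy) = 0.158 / 0.608 = 0.2599; 0.767 · r_yy = 0.0675; r_yy = 0.0675 / 0.767 ≈ 0.088.

0.088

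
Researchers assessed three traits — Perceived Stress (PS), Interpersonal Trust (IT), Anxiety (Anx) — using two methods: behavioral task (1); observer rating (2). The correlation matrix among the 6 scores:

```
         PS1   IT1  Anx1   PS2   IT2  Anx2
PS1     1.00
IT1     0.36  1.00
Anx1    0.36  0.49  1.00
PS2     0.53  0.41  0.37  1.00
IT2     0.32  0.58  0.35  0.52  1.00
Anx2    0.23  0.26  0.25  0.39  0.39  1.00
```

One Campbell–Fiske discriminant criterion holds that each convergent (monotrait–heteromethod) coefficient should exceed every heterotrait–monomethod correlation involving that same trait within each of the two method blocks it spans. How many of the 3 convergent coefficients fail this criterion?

1

Convergent coefficients and their comparison sets:
PS (methods 1·2): 0.53 vs {0.36, 0.52, 0.36, 0.39} → pass.
IT (methods 1·2): 0.58 vs {0.36, 0.52, 0.49, 0.39} → pass.
Anx (methods 1·2): 0.25 vs {0.36, 0.39, 0.49, 0.39} → fail.
1 of 3 fail.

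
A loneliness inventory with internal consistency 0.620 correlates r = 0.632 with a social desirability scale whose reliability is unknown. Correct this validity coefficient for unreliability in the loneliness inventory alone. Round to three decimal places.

0.803

Single correction: r_c = r_obs / √r_xx = 0.632 / √0.620 = 0.632 / 0.7874 ≈ 0.803.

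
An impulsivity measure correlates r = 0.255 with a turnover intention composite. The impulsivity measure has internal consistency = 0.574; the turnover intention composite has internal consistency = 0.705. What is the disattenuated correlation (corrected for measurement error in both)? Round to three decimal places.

r_true = r_obs / √(r_xx · r_yy) = 0.255 / √(0.574 × 0.705) = 0.255 / √0.404670 = 0.255 / 0.6361 ≈ 0.401.

0.401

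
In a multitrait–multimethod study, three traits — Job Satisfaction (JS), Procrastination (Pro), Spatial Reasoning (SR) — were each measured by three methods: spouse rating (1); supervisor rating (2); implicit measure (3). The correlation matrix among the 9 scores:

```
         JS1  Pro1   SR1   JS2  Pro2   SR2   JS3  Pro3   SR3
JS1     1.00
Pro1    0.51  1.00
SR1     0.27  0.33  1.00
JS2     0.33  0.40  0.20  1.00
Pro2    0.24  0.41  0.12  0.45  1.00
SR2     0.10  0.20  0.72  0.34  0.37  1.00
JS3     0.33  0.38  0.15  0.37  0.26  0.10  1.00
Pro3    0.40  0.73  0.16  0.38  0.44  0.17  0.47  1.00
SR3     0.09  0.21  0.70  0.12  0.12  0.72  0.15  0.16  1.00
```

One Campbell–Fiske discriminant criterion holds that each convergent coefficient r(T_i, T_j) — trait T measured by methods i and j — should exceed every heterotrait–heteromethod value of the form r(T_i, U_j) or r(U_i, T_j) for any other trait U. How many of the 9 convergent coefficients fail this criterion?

Checking each validity diagonal entry against its comparison values:
JS (methods 1·2): 0.33 vs {0.24, 0.40, 0.10, 0.20} → fail.
JS (methods 1·3): 0.33 vs {0.40, 0.38, 0.09, 0.15} → fail.
JS (methods 2·3): 0.37 vs {0.38, 0.26, 0.12, 0.10} → fail.
Pro (methods 1·2): 0.41 vs {0.40, 0.24, 0.20, 0.12} → pass.
Pro (methods 1·3): 0.73 vs {0.38, 0.40, 0.21, 0.16} → pass.
Pro (methods 2·3): 0.44 vs {0.26, 0.38, 0.12, 0.17} → pass.
SR (methods 1·2): 0.72 vs {0.20, 0.10, 0.12, 0.20} → pass.
SR (methods 1·3): 0.70 vs {0.15, 0.09, 0.16, 0.21} → pass.
SR (methods 2·3): 0.72 vs {0.10, 0.12, 0.17, 0.12} → pass.
3 of 9 fail.

3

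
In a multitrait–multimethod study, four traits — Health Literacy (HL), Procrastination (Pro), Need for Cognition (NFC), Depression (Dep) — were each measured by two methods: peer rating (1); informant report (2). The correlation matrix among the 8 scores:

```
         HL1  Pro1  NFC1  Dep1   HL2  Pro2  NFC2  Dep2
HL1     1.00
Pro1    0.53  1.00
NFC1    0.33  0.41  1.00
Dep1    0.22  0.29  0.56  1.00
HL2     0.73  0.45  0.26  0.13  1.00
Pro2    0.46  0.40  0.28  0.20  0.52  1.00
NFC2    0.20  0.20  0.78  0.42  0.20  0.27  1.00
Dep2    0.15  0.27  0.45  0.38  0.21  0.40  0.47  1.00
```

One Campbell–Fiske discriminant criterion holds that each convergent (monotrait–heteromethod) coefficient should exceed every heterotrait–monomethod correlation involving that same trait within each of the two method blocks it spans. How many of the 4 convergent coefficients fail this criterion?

Convergent coefficients and their comparison sets:
HL (methods 1·2): 0.73 vs {0.53, 0.52, 0.33, 0.20, 0.22, 0.21} → pass.
Pro (methods 1·2): 0.40 vs {0.53, 0.52, 0.41, 0.27, 0.29, 0.40} → fail.
NFC (methods 1·2): 0.78 vs {0.33, 0.20, 0.41, 0.27, 0.56, 0.47} → pass.
Dep (methods 1·2): 0.38 vs {0.22, 0.21, 0.29, 0.40, 0.56, 0.47} → fail.
2 of 4 fail.

2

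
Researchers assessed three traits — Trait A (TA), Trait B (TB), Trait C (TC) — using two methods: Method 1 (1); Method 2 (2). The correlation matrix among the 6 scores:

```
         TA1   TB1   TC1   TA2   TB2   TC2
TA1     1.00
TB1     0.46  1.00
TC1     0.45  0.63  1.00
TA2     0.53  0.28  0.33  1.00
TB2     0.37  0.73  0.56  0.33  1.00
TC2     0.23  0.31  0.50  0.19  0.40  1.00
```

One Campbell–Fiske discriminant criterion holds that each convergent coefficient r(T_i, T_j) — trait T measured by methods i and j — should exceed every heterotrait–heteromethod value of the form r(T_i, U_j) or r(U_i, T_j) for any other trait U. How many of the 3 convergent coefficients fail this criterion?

1

Checking each validity diagonal entry against its comparison values:
TA (methods 1·2): 0.53 vs {0.37, 0.28, 0.23, 0.33} → pass.
TB (methods 1·2): 0.73 vs {0.28, 0.37, 0.31, 0.56} → pass.
TC (methods 1·2): 0.50 vs {0.33, 0.23, 0.56, 0.31} → fail.
1 of 3 fail.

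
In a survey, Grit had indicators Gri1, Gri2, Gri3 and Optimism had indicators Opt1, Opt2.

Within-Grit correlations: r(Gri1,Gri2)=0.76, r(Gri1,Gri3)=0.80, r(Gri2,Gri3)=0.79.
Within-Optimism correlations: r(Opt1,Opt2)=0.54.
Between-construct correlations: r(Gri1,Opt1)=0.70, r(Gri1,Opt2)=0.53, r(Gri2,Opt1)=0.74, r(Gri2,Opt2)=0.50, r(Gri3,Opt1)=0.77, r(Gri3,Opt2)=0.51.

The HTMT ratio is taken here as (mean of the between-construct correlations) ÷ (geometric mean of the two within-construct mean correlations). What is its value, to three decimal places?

Mean between = 3.75/6 = 0.6250.
Mean within-Gri = 2.35/3 = 0.7833; mean within-Opt = 0.54/1 = 0.5400.
Geometric mean = √(0.7833 × 0.5400) = 0.6504.
HTMT = 0.6250 / 0.6504 = 0.961.

0.961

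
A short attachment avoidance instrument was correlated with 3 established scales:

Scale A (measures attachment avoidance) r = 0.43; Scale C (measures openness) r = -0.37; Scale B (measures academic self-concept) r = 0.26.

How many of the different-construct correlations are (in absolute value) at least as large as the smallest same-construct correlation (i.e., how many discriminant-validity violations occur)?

Convergent (same construct = attachment avoidance): Scale A.
Smallest convergent = 0.43. Discriminant |r|: 0.37, 0.26; count ≥ 0.43 → 0.

0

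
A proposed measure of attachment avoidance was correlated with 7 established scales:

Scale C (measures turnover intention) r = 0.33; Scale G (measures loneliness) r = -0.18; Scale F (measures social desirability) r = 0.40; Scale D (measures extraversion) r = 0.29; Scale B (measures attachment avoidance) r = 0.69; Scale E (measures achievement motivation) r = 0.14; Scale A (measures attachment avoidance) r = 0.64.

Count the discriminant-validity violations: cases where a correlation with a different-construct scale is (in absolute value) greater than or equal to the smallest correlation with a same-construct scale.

Convergent (same construct = attachment avoidance): Scale B, Scale A.
Smallest convergent = 0.64. Discriminant |r|: 0.33, 0.18, 0.40, 0.29, 0.14; count ≥ 0.64 → 0.

0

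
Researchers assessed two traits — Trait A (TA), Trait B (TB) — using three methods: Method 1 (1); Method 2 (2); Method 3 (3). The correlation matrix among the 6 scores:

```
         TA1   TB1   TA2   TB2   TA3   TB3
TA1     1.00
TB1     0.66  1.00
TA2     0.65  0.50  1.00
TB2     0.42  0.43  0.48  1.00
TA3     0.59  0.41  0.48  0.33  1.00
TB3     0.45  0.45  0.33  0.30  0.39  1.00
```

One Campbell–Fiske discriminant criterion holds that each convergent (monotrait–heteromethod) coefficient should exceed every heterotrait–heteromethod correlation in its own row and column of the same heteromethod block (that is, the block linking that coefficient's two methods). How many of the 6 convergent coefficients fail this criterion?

3

Convergent coefficients and their comparison sets:
TA (methods 1·2): 0.65 vs {0.42, 0.50} → pass.
TA (methods 1·3): 0.59 vs {0.45, 0.41} → pass.
TA (methods 2·3): 0.48 vs {0.33, 0.33} → pass.
TB (methods 1·2): 0.43 vs {0.50, 0.42} → fail.
TB (methods 1·3): 0.45 vs {0.41, 0.45} → fail.
TB (methods 2·3): 0.30 vs {0.33, 0.33} → fail.
3 of 6 fail.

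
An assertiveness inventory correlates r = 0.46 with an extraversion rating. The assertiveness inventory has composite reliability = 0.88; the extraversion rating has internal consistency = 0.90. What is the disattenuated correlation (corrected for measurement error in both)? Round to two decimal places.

0.52

r_true = r_obs / √(r_xx · r_yy) = 0.46 / √(0.88 × 0.90) = 0.46 / √0.7920 = 0.46 / 0.8899 ≈ 0.52.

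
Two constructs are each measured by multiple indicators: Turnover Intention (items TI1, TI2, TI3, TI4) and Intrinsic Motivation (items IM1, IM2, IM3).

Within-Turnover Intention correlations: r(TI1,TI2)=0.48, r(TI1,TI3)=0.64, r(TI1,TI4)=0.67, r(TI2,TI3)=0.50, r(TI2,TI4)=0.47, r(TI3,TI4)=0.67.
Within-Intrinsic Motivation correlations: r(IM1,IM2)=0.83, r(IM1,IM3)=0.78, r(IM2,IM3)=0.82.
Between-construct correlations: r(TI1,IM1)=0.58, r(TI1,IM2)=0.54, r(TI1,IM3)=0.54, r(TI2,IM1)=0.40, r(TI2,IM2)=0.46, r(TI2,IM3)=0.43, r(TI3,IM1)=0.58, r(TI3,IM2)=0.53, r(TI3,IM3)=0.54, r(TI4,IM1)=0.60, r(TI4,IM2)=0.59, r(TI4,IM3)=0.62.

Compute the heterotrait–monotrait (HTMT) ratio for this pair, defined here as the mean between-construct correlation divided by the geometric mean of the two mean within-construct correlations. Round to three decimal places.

Mean heterotrait r = 6.41/12 = 0.5342.
Mean within-TI = 3.43/6 = 0.5717; mean within-IM = 2.43/3 = 0.8100.
Geometric mean = √(0.5717 × 0.8100) = 0.6805.
HTMT = 0.5342 / 0.6805 = 0.785.

0.785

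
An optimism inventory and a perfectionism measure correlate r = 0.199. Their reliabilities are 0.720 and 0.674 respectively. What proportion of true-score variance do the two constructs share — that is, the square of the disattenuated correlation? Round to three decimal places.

Disattenuated r = 0.199 / √(0.720 × 0.674) = 0.199 / 0.6966 = 0.2857.
Shared true-score variance = 0.2857² = 0.0816 ≈ 0.082.

0.082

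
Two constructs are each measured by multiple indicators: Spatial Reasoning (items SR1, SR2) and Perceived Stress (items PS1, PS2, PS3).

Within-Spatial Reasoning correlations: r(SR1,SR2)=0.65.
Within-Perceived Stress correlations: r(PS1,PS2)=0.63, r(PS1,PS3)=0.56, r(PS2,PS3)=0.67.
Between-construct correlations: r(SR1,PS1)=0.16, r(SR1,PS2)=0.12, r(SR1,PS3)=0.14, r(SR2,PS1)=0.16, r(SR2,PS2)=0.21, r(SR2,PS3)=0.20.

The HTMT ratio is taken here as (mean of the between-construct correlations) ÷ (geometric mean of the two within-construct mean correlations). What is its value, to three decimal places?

0.260

Between-construct mean = 0.99/6 = 0.1650.
Mean within-SR = 0.65/1 = 0.6500; mean within-PS = 1.86/3 = 0.6200.
Geometric mean = √(0.6500 × 0.6200) = 0.6348.
HTMT = 0.1650 / 0.6348 = 0.260.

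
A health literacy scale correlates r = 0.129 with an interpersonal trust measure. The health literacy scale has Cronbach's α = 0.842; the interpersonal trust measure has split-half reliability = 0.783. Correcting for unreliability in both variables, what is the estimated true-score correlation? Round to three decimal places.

r_true = r_obs / √(r_xx · r_yy) = 0.129 / √(0.842 × 0.783) = 0.129 / √0.659286 = 0.129 / 0.8120 ≈ 0.159.

0.159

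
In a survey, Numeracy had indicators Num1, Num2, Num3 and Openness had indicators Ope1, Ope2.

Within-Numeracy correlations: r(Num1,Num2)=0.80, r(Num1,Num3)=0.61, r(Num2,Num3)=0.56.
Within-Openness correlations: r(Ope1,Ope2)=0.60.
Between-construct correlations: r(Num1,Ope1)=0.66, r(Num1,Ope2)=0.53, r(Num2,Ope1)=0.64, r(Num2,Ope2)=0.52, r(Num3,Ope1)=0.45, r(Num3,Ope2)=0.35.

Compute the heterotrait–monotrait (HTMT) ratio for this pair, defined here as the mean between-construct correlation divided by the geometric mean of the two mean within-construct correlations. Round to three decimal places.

0.836

Mean heterotrait r = 3.15/6 = 0.5250.
Mean within-Num = 1.97/3 = 0.6567; mean within-Ope = 0.60/1 = 0.6000.
Geometric mean = √(0.6567 × 0.6000) = 0.6277.
HTMT = 0.5250 / 0.6277 = 0.836.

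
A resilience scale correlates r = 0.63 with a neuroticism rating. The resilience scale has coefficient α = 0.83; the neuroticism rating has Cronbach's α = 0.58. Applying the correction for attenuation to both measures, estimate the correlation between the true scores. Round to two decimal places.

r_true = r_obs / √(r_xx · r_yy) = 0.63 / √(0.83 × 0.58) = 0.63 / √0.4814 = 0.63 / 0.6938 ≈ 0.91.

0.91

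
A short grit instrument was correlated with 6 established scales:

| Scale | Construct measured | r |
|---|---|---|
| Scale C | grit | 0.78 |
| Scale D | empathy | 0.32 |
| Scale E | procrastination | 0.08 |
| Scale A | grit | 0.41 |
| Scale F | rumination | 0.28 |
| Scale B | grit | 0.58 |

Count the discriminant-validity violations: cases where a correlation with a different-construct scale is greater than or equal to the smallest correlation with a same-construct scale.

0

Convergent (same construct = grit): Scale C, Scale A, Scale B.
Smallest convergent = 0.41. Discriminant values: 0.32, 0.08, 0.28; count ≥ 0.41 → 0.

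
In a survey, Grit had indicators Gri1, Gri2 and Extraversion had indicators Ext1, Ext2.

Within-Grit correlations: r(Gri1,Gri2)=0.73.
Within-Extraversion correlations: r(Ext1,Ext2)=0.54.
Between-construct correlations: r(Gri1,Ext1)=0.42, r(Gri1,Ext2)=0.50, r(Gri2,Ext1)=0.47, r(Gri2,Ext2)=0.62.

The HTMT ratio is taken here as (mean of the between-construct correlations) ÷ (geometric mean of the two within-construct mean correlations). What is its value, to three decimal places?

0.800

Mean heterotrait r = 2.01/4 = 0.5025.
Mean within-Gri = 0.73/1 = 0.7300; mean within-Ext = 0.54/1 = 0.5400.
Geometric mean = √(0.7300 × 0.5400) = 0.6279.
HTMT = 0.5025 / 0.6279 = 0.800.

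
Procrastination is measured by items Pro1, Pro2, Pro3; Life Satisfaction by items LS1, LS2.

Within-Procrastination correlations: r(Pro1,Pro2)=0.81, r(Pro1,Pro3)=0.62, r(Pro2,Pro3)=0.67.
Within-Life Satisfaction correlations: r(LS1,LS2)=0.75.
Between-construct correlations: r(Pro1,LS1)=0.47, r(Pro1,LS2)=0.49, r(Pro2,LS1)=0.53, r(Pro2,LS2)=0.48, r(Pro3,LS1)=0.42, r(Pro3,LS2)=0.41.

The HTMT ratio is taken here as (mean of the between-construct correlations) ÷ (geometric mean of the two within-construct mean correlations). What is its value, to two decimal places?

0.64

Mean between = 2.80/6 = 0.4667.
Mean within-Pro = 2.10/3 = 0.7000; mean within-LS = 0.75/1 = 0.7500.
Geometric mean = √(0.7000 × 0.7500) = 0.7246.
HTMT = 0.4667 / 0.7246 = 0.64.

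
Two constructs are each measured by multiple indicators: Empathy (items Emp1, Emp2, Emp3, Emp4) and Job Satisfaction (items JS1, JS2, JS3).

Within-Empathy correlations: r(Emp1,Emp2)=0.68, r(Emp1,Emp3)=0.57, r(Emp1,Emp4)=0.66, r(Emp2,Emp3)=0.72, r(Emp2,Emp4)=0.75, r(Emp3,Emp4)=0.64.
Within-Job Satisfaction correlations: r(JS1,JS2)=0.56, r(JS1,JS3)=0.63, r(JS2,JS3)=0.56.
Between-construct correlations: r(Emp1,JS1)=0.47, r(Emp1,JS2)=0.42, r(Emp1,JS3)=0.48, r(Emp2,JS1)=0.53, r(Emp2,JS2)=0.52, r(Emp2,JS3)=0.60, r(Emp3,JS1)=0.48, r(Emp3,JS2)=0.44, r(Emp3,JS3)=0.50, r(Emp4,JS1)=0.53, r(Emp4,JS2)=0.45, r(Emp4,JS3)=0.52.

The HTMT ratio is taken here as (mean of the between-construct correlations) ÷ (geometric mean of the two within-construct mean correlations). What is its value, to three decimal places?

Mean heterotrait r = 5.94/12 = 0.4950.
Mean within-Emp = 4.02/6 = 0.6700; mean within-JS = 1.75/3 = 0.5833.
Geometric mean = √(0.6700 × 0.5833) = 0.6251.
HTMT = 0.4950 / 0.6251 = 0.792.

0.792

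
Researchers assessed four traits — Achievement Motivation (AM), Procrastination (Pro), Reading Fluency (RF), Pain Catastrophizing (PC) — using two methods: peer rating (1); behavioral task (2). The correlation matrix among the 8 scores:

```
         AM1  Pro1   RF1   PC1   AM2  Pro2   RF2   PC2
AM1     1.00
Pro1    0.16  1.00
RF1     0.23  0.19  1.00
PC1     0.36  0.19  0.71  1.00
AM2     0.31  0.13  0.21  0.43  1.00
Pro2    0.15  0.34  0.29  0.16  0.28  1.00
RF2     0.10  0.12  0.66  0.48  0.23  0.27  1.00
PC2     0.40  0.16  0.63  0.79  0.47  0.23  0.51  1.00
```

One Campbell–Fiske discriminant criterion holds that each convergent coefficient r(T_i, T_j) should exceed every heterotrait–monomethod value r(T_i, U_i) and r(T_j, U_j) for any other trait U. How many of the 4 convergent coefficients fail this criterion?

Checking each validity diagonal entry against its comparison values:
AM (methods 1·2): 0.31 vs {0.16, 0.28, 0.23, 0.23, 0.36, 0.47} → fail.
Pro (methods 1·2): 0.34 vs {0.16, 0.28, 0.19, 0.27, 0.19, 0.23} → pass.
RF (methods 1·2): 0.66 vs {0.23, 0.23, 0.19, 0.27, 0.71, 0.51} → fail.
PC (methods 1·2): 0.79 vs {0.36, 0.47, 0.19, 0.23, 0.71, 0.51} → pass.
2 of 4 fail.

2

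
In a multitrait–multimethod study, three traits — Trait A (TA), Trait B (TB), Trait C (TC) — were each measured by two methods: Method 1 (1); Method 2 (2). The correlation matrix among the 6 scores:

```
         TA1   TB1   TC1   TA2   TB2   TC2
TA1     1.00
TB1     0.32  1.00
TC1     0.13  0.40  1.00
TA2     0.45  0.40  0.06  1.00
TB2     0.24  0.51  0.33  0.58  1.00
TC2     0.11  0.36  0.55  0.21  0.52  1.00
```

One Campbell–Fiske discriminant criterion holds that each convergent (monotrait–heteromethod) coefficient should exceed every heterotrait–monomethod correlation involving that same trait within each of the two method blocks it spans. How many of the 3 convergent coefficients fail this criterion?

2

Checking each validity diagonal entry against its comparison values:
TA (methods 1·2): 0.45 vs {0.32, 0.58, 0.13, 0.21} → fail.
TB (methods 1·2): 0.51 vs {0.32, 0.58, 0.40, 0.52} → fail.
TC (methods 1·2): 0.55 vs {0.13, 0.21, 0.40, 0.52} → pass.
2 of 3 fail.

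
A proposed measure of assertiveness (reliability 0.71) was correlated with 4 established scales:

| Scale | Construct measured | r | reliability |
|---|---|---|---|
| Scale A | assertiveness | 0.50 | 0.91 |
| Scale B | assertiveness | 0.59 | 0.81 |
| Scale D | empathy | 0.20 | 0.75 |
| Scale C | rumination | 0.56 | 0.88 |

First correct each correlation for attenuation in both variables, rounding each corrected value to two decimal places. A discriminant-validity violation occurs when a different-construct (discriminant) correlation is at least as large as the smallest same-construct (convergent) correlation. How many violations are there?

1

Disattenuated r (r / √(r_scale · r_new)):
  Scale A (conv): 0.50 / √(0.91·0.71) = 0.62
  Scale B (conv): 0.59 / √(0.81·0.71) = 0.78
  Scale D (disc): 0.20 / √(0.75·0.71) = 0.27
  Scale C (disc): 0.56 / √(0.88·0.71) = 0.71
Smallest convergent = 0.62. Discriminant values: 0.27, 0.71; count ≥ 0.62 → 1.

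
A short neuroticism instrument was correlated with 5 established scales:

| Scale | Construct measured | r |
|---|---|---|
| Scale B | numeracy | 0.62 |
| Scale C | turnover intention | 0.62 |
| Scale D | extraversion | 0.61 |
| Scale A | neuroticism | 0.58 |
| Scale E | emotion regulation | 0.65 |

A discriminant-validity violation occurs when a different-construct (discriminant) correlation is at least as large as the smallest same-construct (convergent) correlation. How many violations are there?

Convergent (same construct = neuroticism): Scale A.
Smallest convergent = 0.58. Discriminant values: 0.62, 0.62, 0.61, 0.65; count ≥ 0.58 → 4.

4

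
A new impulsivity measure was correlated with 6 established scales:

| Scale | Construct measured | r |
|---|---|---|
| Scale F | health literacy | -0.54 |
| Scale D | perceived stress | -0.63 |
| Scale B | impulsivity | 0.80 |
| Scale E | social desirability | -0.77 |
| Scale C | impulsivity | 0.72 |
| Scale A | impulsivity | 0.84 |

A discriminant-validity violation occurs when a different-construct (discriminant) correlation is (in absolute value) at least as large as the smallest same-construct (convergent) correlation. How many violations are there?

1

Convergent (same construct = impulsivity): Scale B, Scale C, Scale A.
Smallest convergent = 0.72. Discriminant |r|: 0.54, 0.63, 0.77; count ≥ 0.72 → 1.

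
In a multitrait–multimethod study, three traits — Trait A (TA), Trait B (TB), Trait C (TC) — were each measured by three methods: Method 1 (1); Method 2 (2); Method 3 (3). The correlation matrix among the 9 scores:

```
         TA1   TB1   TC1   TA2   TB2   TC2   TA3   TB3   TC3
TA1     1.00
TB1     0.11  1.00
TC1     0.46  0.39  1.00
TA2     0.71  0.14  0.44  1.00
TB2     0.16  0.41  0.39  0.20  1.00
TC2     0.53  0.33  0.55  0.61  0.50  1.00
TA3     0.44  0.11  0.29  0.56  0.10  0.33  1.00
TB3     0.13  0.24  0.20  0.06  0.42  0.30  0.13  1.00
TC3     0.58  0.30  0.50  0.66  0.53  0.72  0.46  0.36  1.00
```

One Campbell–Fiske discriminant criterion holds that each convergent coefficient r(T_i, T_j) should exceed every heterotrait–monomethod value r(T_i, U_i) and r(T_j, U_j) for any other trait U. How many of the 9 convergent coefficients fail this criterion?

6

Convergent coefficients and their comparison sets:
TA (methods 1·2): 0.71 vs {0.11, 0.20, 0.46, 0.61} → pass.
TA (methods 1·3): 0.44 vs {0.11, 0.13, 0.46, 0.46} → fail.
TA (methods 2·3): 0.56 vs {0.20, 0.13, 0.61, 0.46} → fail.
TB (methods 1·2): 0.41 vs {0.11, 0.20, 0.39, 0.50} → fail.
TB (methods 1·3): 0.24 vs {0.11, 0.13, 0.39, 0.36} → fail.
TB (methods 2·3): 0.42 vs {0.20, 0.13, 0.50, 0.36} → fail.
TC (methods 1·2): 0.55 vs {0.46, 0.61, 0.39, 0.50} → fail.
TC (methods 1·3): 0.50 vs {0.46, 0.46, 0.39, 0.36} → pass.
TC (methods 2·3): 0.72 vs {0.61, 0.46, 0.50, 0.36} → pass.
6 of 9 fail.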